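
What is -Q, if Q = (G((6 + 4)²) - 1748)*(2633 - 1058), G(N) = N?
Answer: 2595600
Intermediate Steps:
Q = -2595600 (Q = ((6 + 4)² - 1748)*(2633 - 1058) = (10² - 1748)*1575 = (100 - 1748)*1575 = -1648*1575 = -2595600)
-Q = -1*(-2595600) = 2595600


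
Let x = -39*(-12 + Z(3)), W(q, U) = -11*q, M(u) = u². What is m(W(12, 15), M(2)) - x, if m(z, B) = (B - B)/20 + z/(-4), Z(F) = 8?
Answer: -123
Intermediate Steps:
m(z, B) = -z/4 (m(z, B) = 0*(1/20) + z*(-¼) = 0 - z/4 = -z/4)
x = 156 (x = -39*(-12 + 8) = -39*(-4) = 156)
m(W(12, 15), M(2)) - x = -(-11)*12/4 - 1*156 = -¼*(-132) - 156 = 33 - 156 = -123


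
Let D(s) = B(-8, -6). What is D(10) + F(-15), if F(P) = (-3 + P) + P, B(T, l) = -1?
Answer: -34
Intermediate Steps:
D(s) = -1
F(P) = -3 + 2*P
D(10) + F(-15) = -1 + (-3 + 2*(-15)) = -1 + (-3 - 30) = -1 - 33 = -34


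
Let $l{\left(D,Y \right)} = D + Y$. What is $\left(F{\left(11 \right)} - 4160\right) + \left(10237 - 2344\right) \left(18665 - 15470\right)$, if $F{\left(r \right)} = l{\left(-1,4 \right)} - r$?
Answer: $25213967$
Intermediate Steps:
$F{\left(r \right)} = 3 - r$ ($F{\left(r \right)} = \left(-1 + 4\right) - r = 3 - r$)
$\left(F{\left(11 \right)} - 4160\right) + \left(10237 - 2344\right) \left(18665 - 15470\right) = \left(\left(3 - 11\right) - 4160\right) + \left(10237 - 2344\right) \left(18665 - 15470\right) = \left(\left(3 - 11\right) - 4160\right) + 7893 \cdot 3195 = \left(-8 - 4160\right) + 25218135 = -4168 + 25218135 = 25213967$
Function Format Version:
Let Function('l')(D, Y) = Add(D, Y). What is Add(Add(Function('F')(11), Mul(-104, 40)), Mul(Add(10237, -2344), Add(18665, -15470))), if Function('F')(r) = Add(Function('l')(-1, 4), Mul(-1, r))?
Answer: 25213967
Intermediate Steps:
Function('F')(r) = Add(3, Mul(-1, r)) (Function('F')(r) = Add(Add(-1, 4), Mul(-1, r)) = Add(3, Mul(-1, r)))
Add(Add(Function('F')(11), Mul(-104, 40)), Mul(Add(10237, -2344), Add(18665, -15470))) = Add(Add(Add(3, Mul(-1, 11)), Mul(-104, 40)), Mul(Add(10237, -2344), Add(18665, -15470))) = Add(Add(Add(3, -11), -4160), Mul(7893, 3195)) = Add(Add(-8, -4160), 25218135) = Add(-4168, 25218135) = 25213967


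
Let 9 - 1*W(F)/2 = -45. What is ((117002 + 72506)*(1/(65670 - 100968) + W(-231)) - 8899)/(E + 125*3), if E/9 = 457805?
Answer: 361062529531/72724822380 ≈ 4.9648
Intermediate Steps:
E = 4120245 (E = 9*457805 = 4120245)
W(F) = 108 (W(F) = 18 - 2*(-45) = 18 + 90 = 108)
((117002 + 72506)*(1/(65670 - 100968) + W(-231)) - 8899)/(E + 125*3) = ((117002 + 72506)*(1/(65670 - 100968) + 108) - 8899)/(4120245 + 125*3) = (189508*(1/(-35298) + 108) - 8899)/(4120245 + 375) = (189508*(-1/35298 + 108) - 8899)/4120620 = (189508*(3812183/35298) - 8899)*(1/4120620) = (361219587982/17649 - 8899)*(1/4120620) = (361062529531/17649)*(1/4120620) = 361062529531/72724822380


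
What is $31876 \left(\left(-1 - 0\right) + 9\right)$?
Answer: $255008$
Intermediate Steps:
$31876 \left(\left(-1 - 0\right) + 9\right) = 31876 \left(\left(-1 + 0\right) + 9\right) = 31876 \left(-1 + 9\right) = 31876 \cdot 8 = 255008$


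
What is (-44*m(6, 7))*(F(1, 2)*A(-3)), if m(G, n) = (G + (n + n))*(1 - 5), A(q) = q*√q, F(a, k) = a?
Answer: -10560*I*√3 ≈ -18290.0*I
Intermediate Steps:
A(q) = q^(3/2)
m(G, n) = -8*n - 4*G (m(G, n) = (G + 2*n)*(-4) = -8*n - 4*G)
(-44*m(6, 7))*(F(1, 2)*A(-3)) = (-44*(-8*7 - 4*6))*(1*(-3)^(3/2)) = (-44*(-56 - 24))*(1*(-3*I*√3)) = (-44*(-80))*(-3*I*√3) = 3520*(-3*I*√3) = -10560*I*√3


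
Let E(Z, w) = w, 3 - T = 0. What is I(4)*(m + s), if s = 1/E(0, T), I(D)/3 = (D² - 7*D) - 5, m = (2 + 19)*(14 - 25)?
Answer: 11764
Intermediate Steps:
T = 3 (T = 3 - 1*0 = 3 + 0 = 3)
m = -231 (m = 21*(-11) = -231)
I(D) = -15 - 21*D + 3*D² (I(D) = 3*((D² - 7*D) - 5) = 3*(-5 + D² - 7*D) = -15 - 21*D + 3*D²)
s = ⅓ (s = 1/3 = ⅓ ≈ 0.33333)
I(4)*(m + s) = (-15 - 21*4 + 3*4²)*(-231 + ⅓) = (-15 - 84 + 3*16)*(-692/3) = (-15 - 84 + 48)*(-692/3) = -51*(-692/3) = 11764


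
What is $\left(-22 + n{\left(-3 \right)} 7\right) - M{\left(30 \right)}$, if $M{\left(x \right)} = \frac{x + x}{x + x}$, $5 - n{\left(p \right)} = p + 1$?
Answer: $26$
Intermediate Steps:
$n{\left(p \right)} = 4 - p$ ($n{\left(p \right)} = 5 - \left(p + 1\right) = 5 - \left(1 + p\right) = 4 - p$)
$M{\left(x \right)} = 1$ ($M{\left(x \right)} = \frac{2 x}{2 x} = 2 x \frac{1}{2 x} = 1$)
$\left(-22 + n{\left(-3 \right)} 7\right) - M{\left(30 \right)} = \left(-22 + \left(4 - -3\right) 7\right) - 1 = \left(-22 + \left(4 + 3\right) 7\right) - 1 = \left(-22 + 7 \cdot 7\right) - 1 = \left(-22 + 49\right) - 1 = 27 - 1 = 26$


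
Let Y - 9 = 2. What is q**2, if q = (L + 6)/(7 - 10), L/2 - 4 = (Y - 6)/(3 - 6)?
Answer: 1024/81 ≈ 12.642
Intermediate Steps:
Y = 11 (Y = 9 + 2 = 11)
L = 14/3 (L = 8 + 2*((11 - 6)/(3 - 6)) = 8 + 2*(5/(-3)) = 8 + 2*(5*(-1/3)) = 8 + 2*(-5/3) = 8 - 10/3 = 14/3 ≈ 4.6667)
q = -32/9 (q = (14/3 + 6)/(7 - 10) = (32/3)/(-3) = (32/3)*(-1/3) = -32/9 ≈ -3.5556)
q**2 = (-32/9)**2 = 1024/81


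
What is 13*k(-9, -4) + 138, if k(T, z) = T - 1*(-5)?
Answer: 86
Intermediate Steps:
k(T, z) = 5 + T (k(T, z) = T + 5 = 5 + T)
13*k(-9, -4) + 138 = 13*(5 - 9) + 138 = 13*(-4) + 138 = -52 + 138 = 86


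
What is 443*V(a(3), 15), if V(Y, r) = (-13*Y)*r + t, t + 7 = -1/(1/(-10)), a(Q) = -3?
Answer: 260484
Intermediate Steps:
t = 3 (t = -7 - 1/(1/(-10)) = -7 - 1/(-⅒) = -7 - 1*(-10) = -7 + 10 = 3)
V(Y, r) = 3 - 13*Y*r (V(Y, r) = (-13*Y)*r + 3 = -13*Y*r + 3 = 3 - 13*Y*r)
443*V(a(3), 15) = 443*(3 - 13*(-3)*15) = 443*(3 + 585) = 443*588 = 260484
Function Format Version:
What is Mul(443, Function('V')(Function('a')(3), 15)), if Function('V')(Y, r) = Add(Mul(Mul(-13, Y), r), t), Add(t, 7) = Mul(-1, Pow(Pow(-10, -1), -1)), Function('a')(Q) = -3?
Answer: 260484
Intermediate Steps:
t = 3 (t = Add(-7, Mul(-1, Pow(Pow(-10, -1), -1))) = Add(-7, Mul(-1, Pow(Rational(-1, 10), -1))) = Add(-7, Mul(-1, -10)) = Add(-7, 10) = 3)
Function('V')(Y, r) = Add(3, Mul(-13, Y, r)) (Function('V')(Y, r) = Add(Mul(Mul(-13, Y), r), 3) = Add(Mul(-13, Y, r), 3) = Add(3, Mul(-13, Y, r)))
Mul(443, Function('V')(Function('a')(3), 15)) = Mul(443, Add(3, Mul(-13, -3, 15))) = Mul(443, Add(3, 585)) = Mul(443, 588) = 260484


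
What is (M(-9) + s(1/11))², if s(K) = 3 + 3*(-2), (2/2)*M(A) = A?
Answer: 144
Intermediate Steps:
M(A) = A
s(K) = -3 (s(K) = 3 - 6 = -3)
(M(-9) + s(1/11))² = (-9 - 3)² = (-12)² = 144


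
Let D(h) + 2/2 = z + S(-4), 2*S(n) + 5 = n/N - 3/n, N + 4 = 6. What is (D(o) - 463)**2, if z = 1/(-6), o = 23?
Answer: 125776225/576 ≈ 2.1836e+5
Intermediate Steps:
N = 2 (N = -4 + 6 = 2)
z = -1/6 ≈ -0.16667
S(n) = -5/2 - 3/(2*n) + n/4 (S(n) = -5/2 + (n/2 - 3/n)/2 = -5/2 + (-3/(2*n) + n/4) = -5/2 - 3/(2*n) + n/4)
D(h) = -103/24 (D(h) = -1 + (-1/6 + (1/4)*(-6 - 4*(-10 - 4))/(-4)) = -1 + (-1/6 + (1/4)*(-1/4)*(-6 - 4*(-14))) = -1 + (-1/6 + (1/4)*(-1/4)*(-6 + 56)) = -1 + (-1/6 + (1/4)*(-1/4)*50) = -1 + (-1/6 - 25/8) = -1 - 79/24 = -103/24)
(D(o) - 463)**2 = (-103/24 - 463)**2 = (-11215/24)**2 = 125776225/576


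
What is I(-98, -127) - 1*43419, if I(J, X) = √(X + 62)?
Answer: -43419 + I*√65 ≈ -43419.0 + 8.0623*I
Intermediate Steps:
I(J, X) = √(62 + X)
I(-98, -127) - 1*43419 = √(62 - 127) - 1*43419 = √(-65) - 43419 = I*√65 - 43419 = -43419 + I*√65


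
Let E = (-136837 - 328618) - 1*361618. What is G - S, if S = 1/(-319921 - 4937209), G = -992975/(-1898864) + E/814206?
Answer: -333833296073090073/677322698274162160 ≈ -0.49287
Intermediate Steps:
E = -827073 (E = -465455 - 361618 = -827073)
G = -127002157037/257677743664 (G = -992975/(-1898864) - 827073/814206 = -992975*(-1/1898864) - 827073*1/814206 = 992975/1898864 - 275691/271402 = -127002157037/257677743664 ≈ -0.49287)
S = -1/5257130 (S = 1/(-5257130) = -1/5257130 ≈ -1.9022e-7)
G - S = -127002157037/257677743664 - 1*(-1/5257130) = -127002157037/257677743664 + 1/5257130 = -333833296073090073/677322698274162160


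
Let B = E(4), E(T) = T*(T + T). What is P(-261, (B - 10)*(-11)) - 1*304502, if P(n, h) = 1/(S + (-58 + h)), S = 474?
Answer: -52983347/174 ≈ -3.0450e+5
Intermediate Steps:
E(T) = 2*T**2 (E(T) = T*(2*T) = 2*T**2)
B = 32 (B = 2*4**2 = 2*16 = 32)
P(n, h) = 1/(416 + h) (P(n, h) = 1/(474 + (-58 + h)) = 1/(416 + h))
P(-261, (B - 10)*(-11)) - 1*304502 = 1/(416 + (32 - 10)*(-11)) - 1*304502 = 1/(416 + 22*(-11)) - 304502 = 1/(416 - 242) - 304502 = 1/174 - 304502 = -52983347/174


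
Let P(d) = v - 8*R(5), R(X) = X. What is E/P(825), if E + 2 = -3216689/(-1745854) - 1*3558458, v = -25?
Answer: 6212548408151/113480510 ≈ 54746.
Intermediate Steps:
P(d) = -65 (P(d) = -25 - 8*5 = -25 - 40 = -65)
E = -6212548408151/1745854 (E = -2 + (-3216689/(-1745854) - 1*3558458) = -2 + (-3216689*(-1/1745854) - 3558458) = -2 + (3216689/1745854 - 3558458) = -2 - 6212544916443/1745854 = -6212548408151/1745854 ≈ -3.5585e+6)
E/P(825) = -6212548408151/1745854/(-65) = -6212548408151/1745854*(-1/65) = 6212548408151/113480510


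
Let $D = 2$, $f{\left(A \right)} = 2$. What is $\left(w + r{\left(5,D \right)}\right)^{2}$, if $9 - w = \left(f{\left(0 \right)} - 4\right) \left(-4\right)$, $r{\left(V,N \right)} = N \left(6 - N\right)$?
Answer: $81$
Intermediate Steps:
$w = 1$ ($w = 9 - \left(2 - 4\right) \left(-4\right) = 9 - \left(-2\right) \left(-4\right) = 9 - 8 = 1$)
$\left(w + r{\left(5,D \right)}\right)^{2} = \left(1 + 2 \left(6 - 2\right)\right)^{2} = \left(1 + 2 \cdot 4\right)^{2} = \left(1 + 8\right)^{2} = 9^{2} = 81$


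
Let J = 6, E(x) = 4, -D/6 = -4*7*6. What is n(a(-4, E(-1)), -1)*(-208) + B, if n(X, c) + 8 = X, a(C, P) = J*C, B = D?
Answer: 7664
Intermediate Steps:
D = 1008 (D = -6*(-4*7)*6 = -(-168)*6 = -6*(-168) = 1008)
B = 1008
a(C, P) = 6*C
n(X, c) = -8 + X
n(a(-4, E(-1)), -1)*(-208) + B = (-8 + 6*(-4))*(-208) + 1008 = (-8 - 24)*(-208) + 1008 = -32*(-208) + 1008 = 6656 + 1008 = 7664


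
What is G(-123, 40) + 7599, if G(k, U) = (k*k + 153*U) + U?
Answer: 28888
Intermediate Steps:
G(k, U) = k**2 + 154*U (G(k, U) = (k**2 + 153*U) + U = k**2 + 154*U)
G(-123, 40) + 7599 = ((-123)**2 + 154*40) + 7599 = (15129 + 6160) + 7599 = 21289 + 7599 = 28888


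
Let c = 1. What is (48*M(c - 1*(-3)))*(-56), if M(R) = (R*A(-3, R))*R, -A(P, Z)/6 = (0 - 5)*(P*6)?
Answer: 23224320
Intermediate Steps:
A(P, Z) = 180*P (A(P, Z) = -6*(0 - 5)*P*6 = -(-30)*6*P = -(-180)*P = 180*P)
M(R) = -540*R² (M(R) = (R*(180*(-3)))*R = (R*(-540))*R = (-540*R)*R = -540*R²)
(48*M(c - 1*(-3)))*(-56) = (48*(-540*(1 - 1*(-3))²))*(-56) = (48*(-540*(1 + 3)²))*(-56) = (48*(-540*4²))*(-56) = (48*(-540*16))*(-56) = (48*(-8640))*(-56) = -414720*(-56) = 23224320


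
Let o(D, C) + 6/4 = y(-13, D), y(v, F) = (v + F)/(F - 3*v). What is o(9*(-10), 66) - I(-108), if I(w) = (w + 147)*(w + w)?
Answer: 859301/102 ≈ 8424.5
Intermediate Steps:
y(v, F) = (F + v)/(F - 3*v)
o(D, C) = -3/2 + (-13 + D)/(39 + D) (o(D, C) = -3/2 + (D - 13)/(D - 3*(-13)) = -3/2 + (-13 + D)/(D + 39) = -3/2 + (-13 + D)/(39 + D))
I(w) = 2*w*(147 + w) (I(w) = (147 + w)*(2*w) = 2*w*(147 + w))
o(9*(-10), 66) - I(-108) = (-143 - 9*(-10))/(2*(39 + 9*(-10))) - 2*(-108)*(147 - 108) = (-143 - 1*(-90))/(2*(39 - 90)) - 2*(-108)*39 = (½)*(-143 + 90)/(-51) - 1*(-8424) = (½)*(-1/51)*(-53) + 8424 = 53/102 + 8424 = 859301/102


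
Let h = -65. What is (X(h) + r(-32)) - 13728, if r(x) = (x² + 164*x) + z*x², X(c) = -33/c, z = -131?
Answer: -9886207/65 ≈ -1.5210e+5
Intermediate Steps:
r(x) = -130*x² + 164*x (r(x) = (x² + 164*x) - 131*x² = -130*x² + 164*x)
(X(h) + r(-32)) - 13728 = (-33/(-65) + 2*(-32)*(82 - 65*(-32))) - 13728 = (-33*(-1/65) + 2*(-32)*(82 + 2080)) - 13728 = (33/65 + 2*(-32)*2162) - 13728 = (33/65 - 138368) - 13728 = -8993887/65 - 13728 = -9886207/65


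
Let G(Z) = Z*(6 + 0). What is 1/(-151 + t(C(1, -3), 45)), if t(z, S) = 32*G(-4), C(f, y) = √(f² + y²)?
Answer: -1/919 ≈ -0.0010881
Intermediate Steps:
G(Z) = 6*Z (G(Z) = Z*6 = 6*Z)
t(z, S) = -768 (t(z, S) = 32*(6*(-4)) = 32*(-24) = -768)
1/(-151 + t(C(1, -3), 45)) = 1/(-151 - 768) = 1/(-919) = -1/919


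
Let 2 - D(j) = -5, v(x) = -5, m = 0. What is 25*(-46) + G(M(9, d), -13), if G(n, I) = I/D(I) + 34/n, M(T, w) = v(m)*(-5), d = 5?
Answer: -201337/175 ≈ -1150.5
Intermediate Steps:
D(j) = 7 (D(j) = 2 - 1*(-5) = 2 + 5 = 7)
M(T, w) = 25 (M(T, w) = -5*(-5) = 25)
G(n, I) = 34/n + I/7 (G(n, I) = I/7 + 34/n = 34/n + I/7)
25*(-46) + G(M(9, d), -13) = 25*(-46) + (34/25 + (1/7)*(-13)) = -1150 + (34*(1/25) - 13/7) = -1150 + (34/25 - 13/7) = -1150 - 87/175 = -201337/175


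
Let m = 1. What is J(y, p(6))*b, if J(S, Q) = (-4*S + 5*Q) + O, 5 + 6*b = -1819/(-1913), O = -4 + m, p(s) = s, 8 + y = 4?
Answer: -55513/1913 ≈ -29.019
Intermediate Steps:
y = -4 (y = -8 + 4 = -4)
O = -3 (O = -4 + 1 = -3)
b = -1291/1913 (b = -⅚ + (-1819/(-1913))/6 = -⅚ + (-1819*(-1/1913))/6 = -⅚ + (⅙)*(1819/1913) = -⅚ + 1819/11478 = -1291/1913 ≈ -0.67486)
J(S, Q) = -3 - 4*S + 5*Q (J(S, Q) = (-4*S + 5*Q) - 3 = -3 - 4*S + 5*Q)
J(y, p(6))*b = (-3 - 4*(-4) + 5*6)*(-1291/1913) = (-3 + 16 + 30)*(-1291/1913) = 43*(-1291/1913) = -55513/1913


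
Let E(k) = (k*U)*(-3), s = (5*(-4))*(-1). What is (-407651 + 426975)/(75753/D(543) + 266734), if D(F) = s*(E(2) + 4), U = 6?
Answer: 12367360/170634007 ≈ 0.072479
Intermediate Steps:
s = 20 (s = -20*(-1) = 20)
E(k) = -18*k (E(k) = (k*6)*(-3) = (6*k)*(-3) = -18*k)
D(F) = -640 (D(F) = 20*(-18*2 + 4) = 20*(-36 + 4) = 20*(-32) = -640)
(-407651 + 426975)/(75753/D(543) + 266734) = (-407651 + 426975)/(75753/(-640) + 266734) = 19324/(75753*(-1/640) + 266734) = 19324/(-75753/640 + 266734) = 19324/(170634007/640) = 19324*(640/170634007) = 12367360/170634007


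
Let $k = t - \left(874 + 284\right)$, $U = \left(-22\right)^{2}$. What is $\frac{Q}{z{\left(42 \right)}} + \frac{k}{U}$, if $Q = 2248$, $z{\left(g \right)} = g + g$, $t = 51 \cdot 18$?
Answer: $\frac{66742}{2541} \approx 26.266$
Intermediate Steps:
$t = 918$
$z{\left(g \right)} = 2 g$
$U = 484$
$k = -240$ ($k = 918 - \left(874 + 284\right) = 918 - 1158 = -240$)
$\frac{Q}{z{\left(42 \right)}} + \frac{k}{U} = \frac{2248}{2 \cdot 42} - \frac{240}{484} = \frac{2248}{84} - \frac{60}{121} = 2248 \cdot \frac{1}{84} - \frac{60}{121} = \frac{562}{21} - \frac{60}{121} = \frac{66742}{2541}$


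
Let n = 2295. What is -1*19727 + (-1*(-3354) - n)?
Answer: -18668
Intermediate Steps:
-1*19727 + (-1*(-3354) - n) = -1*19727 + (-1*(-3354) - 1*2295) = -19727 + (3354 - 2295) = -19727 + 1059 = -18668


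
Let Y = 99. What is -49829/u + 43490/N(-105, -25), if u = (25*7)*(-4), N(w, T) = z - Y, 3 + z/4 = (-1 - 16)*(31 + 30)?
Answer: 181778711/2981300 ≈ 60.973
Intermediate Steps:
z = -4160 (z = -12 + 4*((-1 - 16)*(31 + 30)) = -12 + 4*(-17*61) = -12 + 4*(-1037) = -12 - 4148 = -4160)
N(w, T) = -4259 (N(w, T) = -4160 - 1*99 = -4160 - 99 = -4259)
u = -700 (u = 175*(-4) = -700)
-49829/u + 43490/N(-105, -25) = -49829/(-700) + 43490/(-4259) = -49829*(-1/700) + 43490*(-1/4259) = 49829/700 - 43490/4259 = 181778711/2981300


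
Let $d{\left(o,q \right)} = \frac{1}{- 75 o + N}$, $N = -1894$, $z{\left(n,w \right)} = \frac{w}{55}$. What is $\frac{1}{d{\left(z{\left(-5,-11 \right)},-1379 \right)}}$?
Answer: $-1879$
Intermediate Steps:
$z{\left(n,w \right)} = \frac{w}{55}$ ($z{\left(n,w \right)} = w \frac{1}{55} = \frac{w}{55}$)
$d{\left(o,q \right)} = \frac{1}{-1894 - 75 o}$ ($d{\left(o,q \right)} = \frac{1}{- 75 o - 1894} = \frac{1}{-1894 - 75 o}$)
$\frac{1}{d{\left(z{\left(-5,-11 \right)},-1379 \right)}} = \frac{1}{\left(-1\right) \frac{1}{1894 + 75 \cdot \frac{1}{55} \left(-11\right)}} = \frac{1}{\left(-1\right) \frac{1}{1894 + 75 \left(- \frac{1}{5}\right)}} = \frac{1}{\left(-1\right) \frac{1}{1894 - 15}} = \frac{1}{\left(-1\right) \frac{1}{1879}} = \frac{1}{- \frac{1}{1879}} = -1879$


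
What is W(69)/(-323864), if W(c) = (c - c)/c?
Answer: 0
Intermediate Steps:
W(c) = 0 (W(c) = 0/c = 0)
W(69)/(-323864) = 0/(-323864) = 0*(-1/323864) = 0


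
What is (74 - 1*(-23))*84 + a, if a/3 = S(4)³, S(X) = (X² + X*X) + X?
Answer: 148116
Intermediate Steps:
S(X) = X + 2*X² (S(X) = (X² + X²) + X = 2*X² + X = X + 2*X²)
a = 139968 (a = 3*(4*(1 + 2*4))³ = 3*(4*(1 + 8))³ = 3*(4*9)³ = 3*36³ = 3*46656 = 139968)
(74 - 1*(-23))*84 + a = (74 - 1*(-23))*84 + 139968 = (74 + 23)*84 + 139968 = 97*84 + 139968 = 8148 + 139968 = 148116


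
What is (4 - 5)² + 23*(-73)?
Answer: -1678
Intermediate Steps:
(4 - 5)² + 23*(-73) = (-1)² - 1679 = 1 - 1679 = -1678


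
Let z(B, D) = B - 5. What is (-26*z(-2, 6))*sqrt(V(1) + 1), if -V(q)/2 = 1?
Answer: 182*I ≈ 182.0*I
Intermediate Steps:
z(B, D) = -5 + B
V(q) = -2 (V(q) = -2*1 = -2)
(-26*z(-2, 6))*sqrt(V(1) + 1) = (-26*(-5 - 2))*sqrt(-2 + 1) = (-26*(-7))*sqrt(-1) = 182*I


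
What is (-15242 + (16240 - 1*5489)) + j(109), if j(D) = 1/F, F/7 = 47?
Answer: -1477538/329 ≈ -4491.0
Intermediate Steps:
F = 329 (F = 7*47 = 329)
j(D) = 1/329
(-15242 + (16240 - 1*5489)) + j(109) = (-15242 + (16240 - 1*5489)) + 1/329 = (-15242 + (16240 - 5489)) + 1/329 = (-15242 + 10751) + 1/329 = -4491 + 1/329 = -1477538/329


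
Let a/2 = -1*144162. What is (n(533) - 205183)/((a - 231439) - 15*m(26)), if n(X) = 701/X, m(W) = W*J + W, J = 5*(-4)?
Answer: 109361838/273084149 ≈ 0.40047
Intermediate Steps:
a = -288324 (a = 2*(-1*144162) = 2*(-144162) = -288324)
J = -20
m(W) = -19*W (m(W) = W*(-20) + W = -20*W + W = -19*W)
(n(533) - 205183)/((a - 231439) - 15*m(26)) = (701/533 - 205183)/((-288324 - 231439) - (-285)*26) = (701*(1/533) - 205183)/(-519763 - 15*(-494)) = (701/533 - 205183)/(-519763 + 7410) = -109361838/533/(-512353) = -109361838/533*(-1/512353) = 109361838/273084149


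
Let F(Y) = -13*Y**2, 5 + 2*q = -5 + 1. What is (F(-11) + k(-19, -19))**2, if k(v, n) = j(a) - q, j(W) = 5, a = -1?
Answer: 9778129/4 ≈ 2.4445e+6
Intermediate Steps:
q = -9/2 (q = -5/2 + (-5 + 1)/2 = -5/2 + (1/2)*(-4) = -5/2 - 2 = -9/2 ≈ -4.5000)
k(v, n) = 19/2 (k(v, n) = 5 - 1*(-9/2) = 5 + 9/2 = 19/2)
(F(-11) + k(-19, -19))**2 = (-13*(-11)**2 + 19/2)**2 = (-13*121 + 19/2)**2 = (-1573 + 19/2)**2 = (-3127/2)**2 = 9778129/4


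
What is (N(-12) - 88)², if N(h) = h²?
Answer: 3136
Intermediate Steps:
(N(-12) - 88)² = ((-12)² - 88)² = (144 - 88)² = 56² = 3136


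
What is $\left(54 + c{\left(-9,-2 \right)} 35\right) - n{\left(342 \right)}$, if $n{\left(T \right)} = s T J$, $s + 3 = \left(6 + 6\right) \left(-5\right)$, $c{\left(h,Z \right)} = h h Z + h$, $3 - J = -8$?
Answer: $231075$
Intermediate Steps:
$J = 11$ ($J = 3 - -8 = 3 + 8 = 11$)
$c{\left(h,Z \right)} = h + Z h^{2}$ ($c{\left(h,Z \right)} = h^{2} Z + h = Z h^{2} + h = h + Z h^{2}$)
$s = -63$ ($s = -3 + \left(6 + 6\right) \left(-5\right) = -3 + 12 \left(-5\right) = -3 - 60 = -63$)
$n{\left(T \right)} = - 693 T$ ($n{\left(T \right)} = - 63 T 11 = - 693 T$)
$\left(54 + c{\left(-9,-2 \right)} 35\right) - n{\left(342 \right)} = \left(54 + - 9 \left(1 - -18\right) 35\right) - \left(-693\right) 342 = \left(54 + - 9 \left(1 + 18\right) 35\right) - -237006 = \left(54 + \left(-9\right) 19 \cdot 35\right) + 237006 = \left(54 - 5985\right) + 237006 = -5931 + 237006 = 231075$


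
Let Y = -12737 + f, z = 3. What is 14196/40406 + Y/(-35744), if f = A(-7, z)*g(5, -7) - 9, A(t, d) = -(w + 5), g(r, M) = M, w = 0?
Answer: 510511245/722136032 ≈ 0.70695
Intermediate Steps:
A(t, d) = -5 (A(t, d) = -(0 + 5) = -1*5 = -5)
f = 26 (f = -5*(-7) - 9 = 35 - 9 = 26)
Y = -12711 (Y = -12737 + 26 = -12711)
14196/40406 + Y/(-35744) = 14196/40406 - 12711/(-35744) = 14196*(1/40406) - 12711*(-1/35744) = 7098/20203 + 12711/35744 = 510511245/722136032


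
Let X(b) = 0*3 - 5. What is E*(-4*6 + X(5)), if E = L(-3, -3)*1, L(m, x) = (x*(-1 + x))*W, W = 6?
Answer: -2088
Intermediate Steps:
X(b) = -5 (X(b) = 0 - 5 = -5)
L(m, x) = 6*x*(-1 + x) (L(m, x) = (x*(-1 + x))*6 = 6*x*(-1 + x))
E = 72 (E = (6*(-3)*(-1 - 3))*1 = (6*(-3)*(-4))*1 = 72*1 = 72)
E*(-4*6 + X(5)) = 72*(-4*6 - 5) = 72*(-24 - 5) = 72*(-29) = -2088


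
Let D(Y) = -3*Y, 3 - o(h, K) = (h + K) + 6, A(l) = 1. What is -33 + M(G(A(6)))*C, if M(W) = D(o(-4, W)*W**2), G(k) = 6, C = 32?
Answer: 17247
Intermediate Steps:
o(h, K) = -3 - K - h (o(h, K) = 3 - ((h + K) + 6) = 3 - ((K + h) + 6) = 3 - (6 + K + h) = 3 + (-6 - K - h) = -3 - K - h)
M(W) = -3*W**2*(1 - W) (M(W) = -3*(-3 - W - 1*(-4))*W**2 = -3*(-3 - W + 4)*W**2 = -3*(1 - W)*W**2 = -3*W**2*(1 - W))
-33 + M(G(A(6)))*C = -33 + (3*6**2*(-1 + 6))*32 = -33 + (3*36*5)*32 = -33 + 540*32 = -33 + 17280 = 17247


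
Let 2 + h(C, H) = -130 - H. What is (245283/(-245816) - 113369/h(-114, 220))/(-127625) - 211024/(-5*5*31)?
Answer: 11651622584076939/42791772188000 ≈ 272.29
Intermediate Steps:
h(C, H) = -132 - H (h(C, H) = -2 + (-130 - H) = -132 - H)
(245283/(-245816) - 113369/h(-114, 220))/(-127625) - 211024/(-5*5*31) = (245283/(-245816) - 113369/(-132 - 1*220))/(-127625) - 211024/(-5*5*31) = (245283*(-1/245816) - 113369/(-132 - 220))*(-1/127625) - 211024/((-25*31)) = (-245283/245816 - 113369/(-352))*(-1/127625) - 211024/(-775) = (-245283/245816 - 113369*(-1/352))*(-1/127625) - 211024*(-1/775) = (-245283/245816 + 113369/352)*(-1/127625) + 211024/775 = (3472696811/10815904)*(-1/127625) + 211024/775 = -3472696811/1380379748000 + 211024/775 = 11651622584076939/42791772188000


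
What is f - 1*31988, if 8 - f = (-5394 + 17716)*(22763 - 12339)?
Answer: -128476508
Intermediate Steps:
f = -128444520 (f = 8 - (-5394 + 17716)*(22763 - 12339) = 8 - 12322*10424 = 8 - 1*128444528 = 8 - 128444528 = -128444520)
f - 1*31988 = -128444520 - 1*31988 = -128444520 - 31988 = -128476508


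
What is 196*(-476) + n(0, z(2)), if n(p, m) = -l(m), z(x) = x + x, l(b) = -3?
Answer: -93293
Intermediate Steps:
z(x) = 2*x
n(p, m) = 3 (n(p, m) = -1*(-3) = 3)
196*(-476) + n(0, z(2)) = 196*(-476) + 3 = -93296 + 3 = -93293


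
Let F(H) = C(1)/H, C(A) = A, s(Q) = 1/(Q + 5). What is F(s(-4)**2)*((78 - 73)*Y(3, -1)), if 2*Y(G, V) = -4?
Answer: -10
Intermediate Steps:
Y(G, V) = -2 (Y(G, V) = (1/2)*(-4) = -2)
s(Q) = 1/(5 + Q)
F(H) = 1/H
F(s(-4)**2)*((78 - 73)*Y(3, -1)) = ((78 - 73)*(-2))/((1/(5 - 4))**2) = (5*(-2))/((1/1)**2) = -10/1**2 = -10/1 = 1*(-10) = -10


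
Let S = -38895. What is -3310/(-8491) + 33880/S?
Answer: -31786526/66051489 ≈ -0.48124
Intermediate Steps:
-3310/(-8491) + 33880/S = -3310/(-8491) + 33880/(-38895) = -3310*(-1/8491) + 33880*(-1/38895) = 3310/8491 - 6776/7779 = -31786526/66051489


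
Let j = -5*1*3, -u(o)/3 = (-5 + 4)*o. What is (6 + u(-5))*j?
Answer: 135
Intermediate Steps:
u(o) = 3*o (u(o) = -3*(-5 + 4)*o = -(-3)*o = 3*o)
j = -15 (j = -5*3 = -15)
(6 + u(-5))*j = (6 + 3*(-5))*(-15) = (6 - 15)*(-15) = -9*(-15) = 135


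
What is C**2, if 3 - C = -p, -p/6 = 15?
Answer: 7569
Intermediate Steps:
p = -90 (p = -6*15 = -90)
C = -87 (C = 3 - (-1)*(-90) = 3 - 1*90 = 3 - 90 = -87)
C**2 = (-87)**2 = 7569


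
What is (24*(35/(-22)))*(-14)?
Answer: 5880/11 ≈ 534.54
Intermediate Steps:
(24*(35/(-22)))*(-14) = (24*(35*(-1/22)))*(-14) = (24*(-35/22))*(-14) = -420/11*(-14) = 5880/11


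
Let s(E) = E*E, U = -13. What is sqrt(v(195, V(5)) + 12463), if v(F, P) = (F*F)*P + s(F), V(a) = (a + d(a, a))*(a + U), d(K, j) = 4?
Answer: 4*I*sqrt(167957) ≈ 1639.3*I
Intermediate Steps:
s(E) = E**2
V(a) = (-13 + a)*(4 + a) (V(a) = (a + 4)*(a - 13) = (4 + a)*(-13 + a) = (-13 + a)*(4 + a))
v(F, P) = F**2 + P*F**2 (v(F, P) = (F*F)*P + F**2 = F**2*P + F**2 = P*F**2 + F**2 = F**2 + P*F**2)
sqrt(v(195, V(5)) + 12463) = sqrt(195**2*(1 + (-52 + 5**2 - 9*5)) + 12463) = sqrt(38025*(1 + (-52 + 25 - 45)) + 12463) = sqrt(38025*(1 - 72) + 12463) = sqrt(38025*(-71) + 12463) = sqrt(-2699775 + 12463) = sqrt(-2687312) = 4*I*sqrt(167957)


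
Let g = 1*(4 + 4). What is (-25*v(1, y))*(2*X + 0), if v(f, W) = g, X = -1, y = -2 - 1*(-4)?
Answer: 400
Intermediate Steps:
g = 8 (g = 1*8 = 8)
y = 2 (y = -2 + 4 = 2)
v(f, W) = 8
(-25*v(1, y))*(2*X + 0) = (-25*8)*(2*(-1) + 0) = (-25*8)*(-2 + 0) = -200*(-2) = 400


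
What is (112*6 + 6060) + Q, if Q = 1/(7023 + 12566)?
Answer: 131873149/19589 ≈ 6732.0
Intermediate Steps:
Q = 1/19589 ≈ 5.1049e-5
(112*6 + 6060) + Q = (112*6 + 6060) + 1/19589 = (672 + 6060) + 1/19589 = 6732 + 1/19589 = 131873149/19589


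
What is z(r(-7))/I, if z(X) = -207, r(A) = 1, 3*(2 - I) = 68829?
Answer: 23/2549 ≈ 0.0090231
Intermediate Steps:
I = -22941 (I = 2 - ⅓*68829 = 2 - 22943 = -22941)
z(r(-7))/I = -207/(-22941) = -207*(-1/22941) = 23/2549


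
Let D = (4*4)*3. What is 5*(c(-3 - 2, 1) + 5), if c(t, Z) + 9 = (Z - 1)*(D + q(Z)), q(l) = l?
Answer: -20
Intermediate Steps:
D = 48 (D = 16*3 = 48)
c(t, Z) = -9 + (-1 + Z)*(48 + Z) (c(t, Z) = -9 + (Z - 1)*(48 + Z) = -9 + (-1 + Z)*(48 + Z))
5*(c(-3 - 2, 1) + 5) = 5*((-57 + 1**2 + 47*1) + 5) = 5*((-57 + 1 + 47) + 5) = 5*(-9 + 5) = 5*(-4) = -20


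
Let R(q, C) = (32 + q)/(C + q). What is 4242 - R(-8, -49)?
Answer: 80606/19 ≈ 4242.4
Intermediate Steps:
R(q, C) = (32 + q)/(C + q)
4242 - R(-8, -49) = 4242 - (32 - 8)/(-49 - 8) = 4242 - 24/(-57) = 4242 - (-1)*24/57 = 4242 - 1*(-8/19) = 4242 + 8/19 = 80606/19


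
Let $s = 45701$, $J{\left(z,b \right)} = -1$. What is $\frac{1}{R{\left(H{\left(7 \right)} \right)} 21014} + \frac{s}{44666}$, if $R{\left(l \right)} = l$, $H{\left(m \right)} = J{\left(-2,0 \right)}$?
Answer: $\frac{10438219}{10202297} \approx 1.0231$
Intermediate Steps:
$H{\left(m \right)} = -1$
$\frac{1}{R{\left(H{\left(7 \right)} \right)} 21014} + \frac{s}{44666} = \frac{1}{\left(-1\right) 21014} + \frac{45701}{44666} = \left(-1\right) \frac{1}{21014} + 45701 \cdot \frac{1}{44666} = - \frac{1}{21014} + \frac{1987}{1942} = \frac{10438219}{10202297}$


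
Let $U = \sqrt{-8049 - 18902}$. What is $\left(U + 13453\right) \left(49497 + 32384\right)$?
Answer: $1101545093 + 81881 i \sqrt{26951} \approx 1.1015 \cdot 10^{9} + 1.3442 \cdot 10^{7} i$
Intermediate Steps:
$U = i \sqrt{26951}$ ($U = \sqrt{-8049 - 18902} = \sqrt{-26951} = i \sqrt{26951} \approx 164.17 i$)
$\left(U + 13453\right) \left(49497 + 32384\right) = \left(i \sqrt{26951} + 13453\right) \left(49497 + 32384\right) = \left(13453 + i \sqrt{26951}\right) 81881 = 1101545093 + 81881 i \sqrt{26951}$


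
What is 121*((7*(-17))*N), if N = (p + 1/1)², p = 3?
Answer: -230384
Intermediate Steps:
N = 16 (N = (3 + 1/1)² = (3 + 1)² = 4² = 16)
121*((7*(-17))*N) = 121*((7*(-17))*16) = 121*(-119*16) = 121*(-1904) = -230384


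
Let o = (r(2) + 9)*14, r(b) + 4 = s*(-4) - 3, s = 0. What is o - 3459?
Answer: -3431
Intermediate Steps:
r(b) = -7 (r(b) = -4 + (0*(-4) - 3) = -4 + (0 - 3) = -4 - 3 = -7)
o = 28 (o = (-7 + 9)*14 = 2*14 = 28)
o - 3459 = 28 - 3459 = -3431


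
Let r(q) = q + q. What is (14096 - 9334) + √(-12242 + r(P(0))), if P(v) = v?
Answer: 4762 + I*√12242 ≈ 4762.0 + 110.64*I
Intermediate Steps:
r(q) = 2*q
(14096 - 9334) + √(-12242 + r(P(0))) = (14096 - 9334) + √(-12242 + 2*0) = 4762 + √(-12242 + 0) = 4762 + √(-12242) = 4762 + I*√12242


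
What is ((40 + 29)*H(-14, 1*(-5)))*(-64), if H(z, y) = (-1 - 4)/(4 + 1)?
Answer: 4416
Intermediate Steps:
H(z, y) = -1 (H(z, y) = -5/5 = -5*⅕ = -1)
((40 + 29)*H(-14, 1*(-5)))*(-64) = ((40 + 29)*(-1))*(-64) = (69*(-1))*(-64) = -69*(-64) = 4416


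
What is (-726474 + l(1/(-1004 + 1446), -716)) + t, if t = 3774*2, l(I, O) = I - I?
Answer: -718926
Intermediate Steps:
l(I, O) = 0
t = 7548
(-726474 + l(1/(-1004 + 1446), -716)) + t = (-726474 + 0) + 7548 = -726474 + 7548 = -718926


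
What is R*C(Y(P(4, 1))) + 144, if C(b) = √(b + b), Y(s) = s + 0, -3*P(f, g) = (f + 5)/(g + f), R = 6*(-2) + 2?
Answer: 144 - 2*I*√30 ≈ 144.0 - 10.954*I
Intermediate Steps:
R = -10 (R = -12 + 2 = -10)
P(f, g) = -(5 + f)/(3*(f + g)) (P(f, g) = -(f + 5)/(3*(g + f)) = -(5 + f)/(3*(f + g)))
Y(s) = s
C(b) = √2*√b (C(b) = √(2*b) = √2*√b)
R*C(Y(P(4, 1))) + 144 = -10*√2*√((-5 - 1*4)/(3*(4 + 1))) + 144 = -10*√2*√((⅓)*(-5 - 4)/5) + 144 = -10*√2*√((⅓)*(⅕)*(-9)) + 144 = -10*√2*√(-⅗) + 144 = -10*√2*I*√15/5 + 144 = -2*I*√30 + 144 = 144 - 2*I*√30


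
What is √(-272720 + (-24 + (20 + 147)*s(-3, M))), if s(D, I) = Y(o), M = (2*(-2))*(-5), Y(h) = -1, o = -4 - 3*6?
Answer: I*√272911 ≈ 522.41*I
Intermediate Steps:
o = -22 (o = -4 - 18 = -22)
M = 20 (M = -4*(-5) = 20)
s(D, I) = -1
√(-272720 + (-24 + (20 + 147)*s(-3, M))) = √(-272720 + (-24 + (20 + 147)*(-1))) = √(-272720 + (-24 + 167*(-1))) = √(-272720 + (-24 - 167)) = √(-272720 - 191) = √(-272911) = I*√272911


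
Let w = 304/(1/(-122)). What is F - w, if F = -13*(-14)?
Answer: 37270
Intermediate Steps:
w = -37088 (w = 304/(-1/122) = 304*(-122) = -37088)
F = 182
F - w = 182 - 1*(-37088) = 182 + 37088 = 37270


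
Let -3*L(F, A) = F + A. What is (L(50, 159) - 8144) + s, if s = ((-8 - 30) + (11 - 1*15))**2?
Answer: -19349/3 ≈ -6449.7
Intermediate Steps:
L(F, A) = -A/3 - F/3 (L(F, A) = -(F + A)/3 = -(A + F)/3 = -A/3 - F/3)
s = 1764 (s = (-38 + (11 - 15))**2 = (-38 - 4)**2 = (-42)**2 = 1764)
(L(50, 159) - 8144) + s = ((-1/3*159 - 1/3*50) - 8144) + 1764 = ((-53 - 50/3) - 8144) + 1764 = (-209/3 - 8144) + 1764 = -24641/3 + 1764 = -19349/3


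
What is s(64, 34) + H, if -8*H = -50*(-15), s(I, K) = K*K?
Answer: 4249/4 ≈ 1062.3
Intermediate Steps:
s(I, K) = K²
H = -375/4 (H = -(-25)*(-15)/4 = -⅛*750 = -375/4 ≈ -93.750)
s(64, 34) + H = 34² - 375/4 = 1156 - 375/4 = 4249/4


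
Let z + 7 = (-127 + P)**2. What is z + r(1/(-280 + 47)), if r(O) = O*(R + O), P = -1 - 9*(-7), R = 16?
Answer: 228987275/54289 ≈ 4217.9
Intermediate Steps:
P = 62 (P = -1 + 63 = 62)
r(O) = O*(16 + O)
z = 4218 (z = -7 + (-127 + 62)**2 = -7 + (-65)**2 = -7 + 4225 = 4218)
z + r(1/(-280 + 47)) = 4218 + (16 + 1/(-280 + 47))/(-280 + 47) = 4218 + (16 + 1/(-233))/(-233) = 4218 - (16 - 1/233)/233 = 4218 - 1/233*3727/233 = 4218 - 3727/54289 = 228987275/54289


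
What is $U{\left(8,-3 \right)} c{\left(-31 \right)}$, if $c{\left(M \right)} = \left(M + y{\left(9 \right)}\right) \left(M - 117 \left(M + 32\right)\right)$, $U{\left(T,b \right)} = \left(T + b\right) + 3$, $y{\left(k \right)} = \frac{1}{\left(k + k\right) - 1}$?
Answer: $\frac{622784}{17} \approx 36634.0$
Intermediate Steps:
$y{\left(k \right)} = \frac{1}{-1 + 2 k}$ ($y{\left(k \right)} = \frac{1}{2 k - 1} = \frac{1}{-1 + 2 k}$)
$U{\left(T,b \right)} = 3 + T + b$
$c{\left(M \right)} = \left(-3744 - 116 M\right) \left(\frac{1}{17} + M\right)$ ($c{\left(M \right)} = \left(M + \frac{1}{-1 + 2 \cdot 9}\right) \left(M - 117 \left(M + 32\right)\right) = \left(M + \frac{1}{-1 + 18}\right) \left(M - 117 \left(32 + M\right)\right) = \left(M + \frac{1}{17}\right) \left(M - \left(3744 + 117 M\right)\right) = \left(M + \frac{1}{17}\right) \left(-3744 - 116 M\right) = \left(\frac{1}{17} + M\right) \left(-3744 - 116 M\right) = \left(-3744 - 116 M\right) \left(\frac{1}{17} + M\right)$)
$U{\left(8,-3 \right)} c{\left(-31 \right)} = \left(3 + 8 - 3\right) \left(- \frac{3744}{17} - 116 \left(-31\right)^{2} - - \frac{1976684}{17}\right) = 8 \left(- \frac{3744}{17} - 111476 + \frac{1976684}{17}\right) = 8 \cdot \frac{77848}{17} = \frac{622784}{17}$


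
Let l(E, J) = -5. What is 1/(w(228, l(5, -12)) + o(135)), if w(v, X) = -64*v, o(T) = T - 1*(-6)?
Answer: -1/14451 ≈ -6.9199e-5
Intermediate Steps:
o(T) = 6 + T (o(T) = T + 6 = 6 + T)
1/(w(228, l(5, -12)) + o(135)) = 1/(-64*228 + (6 + 135)) = 1/(-14592 + 141) = 1/(-14451) = -1/14451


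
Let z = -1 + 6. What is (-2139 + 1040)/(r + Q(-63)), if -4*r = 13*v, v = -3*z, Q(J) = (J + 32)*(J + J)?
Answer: -4396/15819 ≈ -0.27789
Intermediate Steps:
z = 5
Q(J) = 2*J*(32 + J) (Q(J) = (32 + J)*(2*J) = 2*J*(32 + J))
v = -15 (v = -3*5 = -15)
r = 195/4 (r = -13*(-15)/4 = -¼*(-195) = 195/4 ≈ 48.750)
(-2139 + 1040)/(r + Q(-63)) = (-2139 + 1040)/(195/4 + 2*(-63)*(32 - 63)) = -1099/(195/4 + 2*(-63)*(-31)) = -1099/(195/4 + 3906) = -1099/15819/4 = -1099*4/15819 = -4396/15819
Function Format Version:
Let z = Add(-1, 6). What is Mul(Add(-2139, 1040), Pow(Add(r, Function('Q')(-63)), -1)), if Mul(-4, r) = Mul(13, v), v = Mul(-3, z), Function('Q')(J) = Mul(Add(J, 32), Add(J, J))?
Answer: Rational(-4396, 15819) ≈ -0.27789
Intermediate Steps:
z = 5
Function('Q')(J) = Mul(2, J, Add(32, J)) (Function('Q')(J) = Mul(Add(32, J), Mul(2, J)) = Mul(2, J, Add(32, J)))
v = -15 (v = Mul(-3, 5) = -15)
r = Rational(195, 4) (r = Mul(Rational(-1, 4), Mul(13, -15)) = Mul(Rational(-1, 4), -195) = Rational(195, 4) ≈ 48.750)
Mul(Add(-2139, 1040), Pow(Add(r, Function('Q')(-63)), -1)) = Mul(Add(-2139, 1040), Pow(Add(Rational(195, 4), Mul(2, -63, Add(32, -63))), -1)) = Mul(-1099, Pow(Add(Rational(195, 4), Mul(2, -63, -31)), -1)) = Mul(-1099, Pow(Add(Rational(195, 4), 3906), -1)) = Mul(-1099, Pow(Rational(15819, 4), -1)) = Mul(-1099, Rational(4, 15819)) = Rational(-4396, 15819)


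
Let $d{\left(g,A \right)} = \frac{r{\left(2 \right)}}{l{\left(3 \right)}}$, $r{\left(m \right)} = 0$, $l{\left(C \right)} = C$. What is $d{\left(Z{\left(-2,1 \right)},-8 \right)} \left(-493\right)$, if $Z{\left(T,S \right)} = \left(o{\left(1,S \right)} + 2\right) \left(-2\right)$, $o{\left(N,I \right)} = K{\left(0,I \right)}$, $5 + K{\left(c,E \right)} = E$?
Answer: $0$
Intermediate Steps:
$K{\left(c,E \right)} = -5 + E$
$o{\left(N,I \right)} = -5 + I$
$Z{\left(T,S \right)} = 6 - 2 S$ ($Z{\left(T,S \right)} = \left(\left(-5 + S\right) + 2\right) \left(-2\right) = \left(-3 + S\right) \left(-2\right) = 6 - 2 S$)
$d{\left(g,A \right)} = 0$ ($d{\left(g,A \right)} = \frac{0}{3} = 0 \cdot \frac{1}{3} = 0$)
$d{\left(Z{\left(-2,1 \right)},-8 \right)} \left(-493\right) = 0 \left(-493\right) = 0$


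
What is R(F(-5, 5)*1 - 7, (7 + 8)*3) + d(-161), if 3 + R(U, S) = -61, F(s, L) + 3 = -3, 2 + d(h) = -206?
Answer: -272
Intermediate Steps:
d(h) = -208 (d(h) = -2 - 206 = -208)
F(s, L) = -6 (F(s, L) = -3 - 3 = -6)
R(U, S) = -64 (R(U, S) = -3 - 61 = -64)
R(F(-5, 5)*1 - 7, (7 + 8)*3) + d(-161) = -64 - 208 = -272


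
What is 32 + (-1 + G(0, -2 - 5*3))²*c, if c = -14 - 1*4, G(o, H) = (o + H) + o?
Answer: -5800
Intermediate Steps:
G(o, H) = H + 2*o (G(o, H) = (H + o) + o = H + 2*o)
c = -18 (c = -14 - 4 = -18)
32 + (-1 + G(0, -2 - 5*3))²*c = 32 + (-1 + ((-2 - 5*3) + 2*0))²*(-18) = 32 + (-1 + ((-2 - 15) + 0))²*(-18) = 32 + (-1 + (-17 + 0))²*(-18) = 32 + (-1 - 17)²*(-18) = 32 + (-18)²*(-18) = 32 + 324*(-18) = 32 - 5832 = -5800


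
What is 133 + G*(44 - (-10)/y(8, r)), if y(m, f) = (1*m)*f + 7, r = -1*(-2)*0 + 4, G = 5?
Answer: 13817/39 ≈ 354.28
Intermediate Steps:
r = 4 (r = 2*0 + 4 = 0 + 4 = 4)
y(m, f) = 7 + f*m (y(m, f) = m*f + 7 = f*m + 7 = 7 + f*m)
133 + G*(44 - (-10)/y(8, r)) = 133 + 5*(44 - (-10)/(7 + 4*8)) = 133 + 5*(44 - (-10)/(7 + 32)) = 133 + 5*(44 - (-10)/39) = 133 + 5*(44 - 1*(-10/39)) = 133 + 5*(44 + 10/39) = 133 + 5*(1726/39) = 133 + 8630/39 = 13817/39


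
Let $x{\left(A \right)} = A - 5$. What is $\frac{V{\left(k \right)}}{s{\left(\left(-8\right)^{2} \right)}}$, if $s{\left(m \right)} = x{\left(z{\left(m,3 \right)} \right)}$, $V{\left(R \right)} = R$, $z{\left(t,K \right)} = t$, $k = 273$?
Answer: $\frac{273}{59} \approx 4.6271$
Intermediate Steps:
$x{\left(A \right)} = -5 + A$
$s{\left(m \right)} = -5 + m$
$\frac{V{\left(k \right)}}{s{\left(\left(-8\right)^{2} \right)}} = \frac{273}{-5 + \left(-8\right)^{2}} = \frac{273}{-5 + 64} = \frac{273}{59}$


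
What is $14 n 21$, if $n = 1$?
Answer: $294$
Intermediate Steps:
$14 n 21 = 14 \cdot 1 \cdot 21 = 14 \cdot 21 = 294$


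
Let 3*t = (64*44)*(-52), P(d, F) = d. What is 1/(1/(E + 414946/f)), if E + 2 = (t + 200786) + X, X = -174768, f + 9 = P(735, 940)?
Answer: -2688997/121 ≈ -22223.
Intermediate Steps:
f = 726 (f = -9 + 735 = 726)
t = -146432/3 (t = ((64*44)*(-52))/3 = (2816*(-52))/3 = (1/3)*(-146432) = -146432/3 ≈ -48811.)
E = -68384/3 (E = -2 + ((-146432/3 + 200786) - 174768) = -2 + (455926/3 - 174768) = -2 - 68378/3 = -68384/3 ≈ -22795.)
1/(1/(E + 414946/f)) = 1/(1/(-68384/3 + 414946/726)) = 1/(1/(-68384/3 + 414946*(1/726))) = 1/(1/(-68384/3 + 207473/363)) = 1/(1/(-2688997/121)) = 1/(-121/2688997) = -2688997/121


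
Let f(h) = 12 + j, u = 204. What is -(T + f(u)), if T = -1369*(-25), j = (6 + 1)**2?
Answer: -34286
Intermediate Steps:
j = 49 (j = 7**2 = 49)
T = 34225
f(h) = 61 (f(h) = 12 + 49 = 61)
-(T + f(u)) = -(34225 + 61) = -1*34286 = -34286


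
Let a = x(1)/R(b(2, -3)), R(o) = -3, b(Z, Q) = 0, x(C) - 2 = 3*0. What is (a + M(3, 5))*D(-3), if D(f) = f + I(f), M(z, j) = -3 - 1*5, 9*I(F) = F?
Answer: 260/9 ≈ 28.889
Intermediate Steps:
x(C) = 2 (x(C) = 2 + 3*0 = 2 + 0 = 2)
I(F) = F/9
M(z, j) = -8 (M(z, j) = -3 - 5 = -8)
D(f) = 10*f/9 (D(f) = f + f/9 = 10*f/9)
a = -2/3 (a = 2/(-3) = 2*(-1/3) = -2/3 ≈ -0.66667)
(a + M(3, 5))*D(-3) = (-2/3 - 8)*((10/9)*(-3)) = -26/3*(-10/3) = 260/9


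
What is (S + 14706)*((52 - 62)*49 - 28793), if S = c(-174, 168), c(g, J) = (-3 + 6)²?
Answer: -430899345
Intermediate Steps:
c(g, J) = 9 (c(g, J) = 3² = 9)
S = 9
(S + 14706)*((52 - 62)*49 - 28793) = (9 + 14706)*((52 - 62)*49 - 28793) = 14715*(-10*49 - 28793) = 14715*(-490 - 28793) = 14715*(-29283) = -430899345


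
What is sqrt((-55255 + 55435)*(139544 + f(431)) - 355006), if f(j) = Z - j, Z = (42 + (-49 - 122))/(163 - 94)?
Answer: sqrt(13058363666)/23 ≈ 4968.4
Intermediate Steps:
Z = -43/23 (Z = (42 - 171)/69 = -129*1/69 = -43/23 ≈ -1.8696)
f(j) = -43/23 - j
sqrt((-55255 + 55435)*(139544 + f(431)) - 355006) = sqrt((-55255 + 55435)*(139544 + (-43/23 - 1*431)) - 355006) = sqrt(180*(139544 + (-43/23 - 431)) - 355006) = sqrt(180*(139544 - 9956/23) - 355006) = sqrt(180*(3199556/23) - 355006) = sqrt(575920080/23 - 355006) = sqrt(567754942/23) = sqrt(13058363666)/23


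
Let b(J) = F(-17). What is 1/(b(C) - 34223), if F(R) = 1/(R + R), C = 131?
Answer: -34/1163583 ≈ -2.9220e-5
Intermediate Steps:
F(R) = 1/(2*R)
b(J) = -1/34 (b(J) = (½)/(-17) = (½)*(-1/17) = -1/34)
1/(b(C) - 34223) = 1/(-1/34 - 34223) = 1/(-1163583/34) = -34/1163583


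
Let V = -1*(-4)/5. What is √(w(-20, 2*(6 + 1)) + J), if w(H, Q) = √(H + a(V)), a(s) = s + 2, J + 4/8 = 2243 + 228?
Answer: √(247050 + 20*I*√430)/10 ≈ 49.704 + 0.04172*I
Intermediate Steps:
J = 4941/2 (J = -½ + (2243 + 228) = -½ + 2471 = 4941/2 ≈ 2470.5)
V = ⅘ (V = 4*(⅕) = ⅘ ≈ 0.80000)
a(s) = 2 + s
w(H, Q) = √(14/5 + H) (w(H, Q) = √(H + (2 + ⅘)) = √(H + 14/5) = √(14/5 + H))
√(w(-20, 2*(6 + 1)) + J) = √(√(70 + 25*(-20))/5 + 4941/2) = √(√(70 - 500)/5 + 4941/2) = √(√(-430)/5 + 4941/2) = √((I*√430)/5 + 4941/2) = √(I*√430/5 + 4941/2) = √(4941/2 + I*√430/5)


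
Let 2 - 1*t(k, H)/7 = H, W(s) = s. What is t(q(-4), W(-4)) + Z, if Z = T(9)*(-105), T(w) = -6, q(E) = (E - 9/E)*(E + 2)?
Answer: 672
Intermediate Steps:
q(E) = (2 + E)*(E - 9/E) (q(E) = (E - 9/E)*(2 + E) = (2 + E)*(E - 9/E))
t(k, H) = 14 - 7*H
Z = 630 (Z = -6*(-105) = 630)
t(q(-4), W(-4)) + Z = (14 - 7*(-4)) + 630 = (14 + 28) + 630 = 42 + 630 = 672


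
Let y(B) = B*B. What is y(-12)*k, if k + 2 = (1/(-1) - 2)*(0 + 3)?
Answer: -1584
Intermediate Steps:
y(B) = B²
k = -11 (k = -2 + (1/(-1) - 2)*(0 + 3) = -2 + (1*(-1) - 2)*3 = -2 + (-1 - 2)*3 = -2 - 3*3 = -2 - 9 = -11)
y(-12)*k = (-12)²*(-11) = 144*(-11) = -1584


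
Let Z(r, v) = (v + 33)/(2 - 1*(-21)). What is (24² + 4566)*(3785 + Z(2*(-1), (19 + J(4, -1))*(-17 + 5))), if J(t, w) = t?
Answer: 446387304/23 ≈ 1.9408e+7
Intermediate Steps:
Z(r, v) = 33/23 + v/23 (Z(r, v) = (33 + v)/(2 + 21) = (33 + v)/23 = (33 + v)*(1/23) = 33/23 + v/23)
(24² + 4566)*(3785 + Z(2*(-1), (19 + J(4, -1))*(-17 + 5))) = (24² + 4566)*(3785 + (33/23 + ((19 + 4)*(-17 + 5))/23)) = (576 + 4566)*(3785 + (33/23 + (23*(-12))/23)) = 5142*(3785 + (33/23 + (1/23)*(-276))) = 5142*(3785 + (33/23 - 12)) = 5142*(3785 - 243/23) = 5142*(86812/23) = 446387304/23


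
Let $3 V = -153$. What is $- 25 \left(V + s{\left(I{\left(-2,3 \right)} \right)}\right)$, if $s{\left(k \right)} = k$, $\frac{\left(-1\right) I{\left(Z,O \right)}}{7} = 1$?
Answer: $1450$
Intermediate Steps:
$I{\left(Z,O \right)} = -7$ ($I{\left(Z,O \right)} = \left(-7\right) 1 = -7$)
$V = -51$ ($V = \frac{1}{3} \left(-153\right) = -51$)
$- 25 \left(V + s{\left(I{\left(-2,3 \right)} \right)}\right) = - 25 \left(-51 - 7\right) = \left(-25\right) \left(-58\right) = 1450$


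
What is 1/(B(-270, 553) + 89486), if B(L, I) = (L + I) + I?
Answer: 1/90322 ≈ 1.1072e-5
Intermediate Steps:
B(L, I) = L + 2*I (B(L, I) = (I + L) + I = L + 2*I)
1/(B(-270, 553) + 89486) = 1/((-270 + 2*553) + 89486) = 1/((-270 + 1106) + 89486) = 1/(836 + 89486) = 1/90322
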